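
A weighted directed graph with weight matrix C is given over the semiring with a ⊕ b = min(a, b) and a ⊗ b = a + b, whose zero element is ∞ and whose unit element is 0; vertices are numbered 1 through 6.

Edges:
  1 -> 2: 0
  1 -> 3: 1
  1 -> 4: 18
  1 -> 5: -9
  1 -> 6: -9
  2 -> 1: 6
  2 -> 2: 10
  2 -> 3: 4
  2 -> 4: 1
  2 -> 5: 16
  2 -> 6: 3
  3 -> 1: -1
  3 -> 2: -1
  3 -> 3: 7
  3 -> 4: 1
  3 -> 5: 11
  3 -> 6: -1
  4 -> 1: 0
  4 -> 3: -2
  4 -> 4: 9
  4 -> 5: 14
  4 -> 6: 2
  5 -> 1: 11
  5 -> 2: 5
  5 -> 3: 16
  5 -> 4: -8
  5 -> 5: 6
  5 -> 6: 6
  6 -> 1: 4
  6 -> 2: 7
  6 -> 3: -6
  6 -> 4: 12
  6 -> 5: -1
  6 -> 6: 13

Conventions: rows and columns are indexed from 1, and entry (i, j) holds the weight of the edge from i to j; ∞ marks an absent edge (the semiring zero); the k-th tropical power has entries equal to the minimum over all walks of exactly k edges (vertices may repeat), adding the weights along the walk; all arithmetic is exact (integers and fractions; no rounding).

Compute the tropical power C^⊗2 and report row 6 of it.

C^⊗2:
  [-5, -4, -15, -17, -10, -3]
  [1, 3, -3, 5, -3, -3]
  [1, -1, -7, 0, -10, -10]
  [-3, -3, -4, -1, -9, -9]
  [-8, 11, -10, -2, 2, -6]
  [-7, -7, 1, -9, -5, -7]
Answer: row 6 of C^⊗2 = [-7, -7, 1, -9, -5, -7]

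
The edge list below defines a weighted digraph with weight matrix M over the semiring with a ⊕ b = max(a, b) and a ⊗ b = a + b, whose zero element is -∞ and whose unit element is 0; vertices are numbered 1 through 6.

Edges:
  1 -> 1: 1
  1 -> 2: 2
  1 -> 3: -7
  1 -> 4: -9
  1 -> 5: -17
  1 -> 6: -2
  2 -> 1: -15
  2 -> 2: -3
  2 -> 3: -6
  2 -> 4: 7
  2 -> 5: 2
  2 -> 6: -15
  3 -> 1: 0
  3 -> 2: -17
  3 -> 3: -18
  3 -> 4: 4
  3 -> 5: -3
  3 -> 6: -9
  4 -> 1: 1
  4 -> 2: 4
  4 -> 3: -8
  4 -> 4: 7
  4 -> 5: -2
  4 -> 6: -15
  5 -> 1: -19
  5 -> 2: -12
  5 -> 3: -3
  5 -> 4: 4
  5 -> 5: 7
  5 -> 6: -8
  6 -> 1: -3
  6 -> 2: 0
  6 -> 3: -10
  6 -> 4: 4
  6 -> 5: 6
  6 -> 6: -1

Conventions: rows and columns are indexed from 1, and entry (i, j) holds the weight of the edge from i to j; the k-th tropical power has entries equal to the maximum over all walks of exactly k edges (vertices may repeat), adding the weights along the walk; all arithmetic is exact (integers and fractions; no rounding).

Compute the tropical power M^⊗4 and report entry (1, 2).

M^⊗2:
  [2, 3, -4, 9, 4, -1]
  [8, 11, -1, 14, 9, -6]
  [5, 8, -4, 11, 4, -2]
  [8, 11, -1, 14, 6, -1]
  [5, 8, 4, 11, 14, -1]
  [5, 8, 3, 11, 13, -2]
M^⊗3:
  [10, 13, 1, 16, 11, 0]
  [15, 18, 6, 21, 16, 6]
  [12, 15, 3, 18, 11, 3]
  [15, 18, 6, 21, 13, 6]
  [12, 15, 11, 18, 21, 6]
  [12, 15, 10, 18, 20, 5]
M^⊗4:
  [17, 20, 8, 23, 18, 8]
  [22, 25, 13, 28, 23, 13]
  [19, 22, 10, 25, 18, 10]
  [22, 25, 13, 28, 20, 13]
  [19, 22, 18, 25, 28, 13]
  [19, 22, 17, 25, 27, 12]
Key observation: the optimum is the walk 1->2->4->4->2, with weight 2 + 7 + 7 + 4 = 20.
Optimal value attained by: walk 1->2->4->4->2.
Answer: (M^⊗4)[1][2] = 20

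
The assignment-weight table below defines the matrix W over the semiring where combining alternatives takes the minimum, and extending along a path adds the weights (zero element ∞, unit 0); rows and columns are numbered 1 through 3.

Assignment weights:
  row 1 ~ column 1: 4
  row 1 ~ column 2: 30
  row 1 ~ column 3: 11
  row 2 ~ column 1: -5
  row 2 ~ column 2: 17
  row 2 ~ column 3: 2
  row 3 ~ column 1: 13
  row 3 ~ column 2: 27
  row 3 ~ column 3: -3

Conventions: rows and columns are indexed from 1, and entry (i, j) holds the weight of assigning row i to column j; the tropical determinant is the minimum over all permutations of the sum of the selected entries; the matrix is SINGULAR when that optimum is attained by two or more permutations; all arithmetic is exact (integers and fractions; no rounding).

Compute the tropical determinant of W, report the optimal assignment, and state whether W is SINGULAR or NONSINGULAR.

σ = (1, 2, 3): 4 + 17 + (-3) = 18
σ = (1, 3, 2): 4 + 2 + 27 = 33
σ = (2, 1, 3): 30 + (-5) + (-3) = 22
σ = (2, 3, 1): 30 + 2 + 13 = 45
σ = (3, 1, 2): 11 + (-5) + 27 = 33
σ = (3, 2, 1): 11 + 17 + 13 = 41
Optimal value attained by: σ = (1, 2, 3).
Answer: det⊕(W) = 18; verdict: NONSINGULAR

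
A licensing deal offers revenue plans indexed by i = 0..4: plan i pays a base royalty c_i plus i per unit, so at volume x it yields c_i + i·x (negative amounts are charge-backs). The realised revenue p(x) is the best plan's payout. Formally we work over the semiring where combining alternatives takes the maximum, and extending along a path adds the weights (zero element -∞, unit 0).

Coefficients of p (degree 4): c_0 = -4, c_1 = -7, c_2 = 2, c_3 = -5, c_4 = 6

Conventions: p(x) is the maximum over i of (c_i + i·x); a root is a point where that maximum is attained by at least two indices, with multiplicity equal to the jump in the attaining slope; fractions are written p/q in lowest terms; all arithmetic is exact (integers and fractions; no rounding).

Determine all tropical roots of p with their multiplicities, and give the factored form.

hull edge (i=0, c=-4) to (i=2, c=2): slope 3, span 2
hull edge (i=2, c=2) to (i=4, c=6): slope 2, span 2
Factored form: p(x) = 6 ⊗ (x ⊕ (-3)) ⊗ (x ⊕ (-3)) ⊗ (x ⊕ (-2)) ⊗ (x ⊕ (-2))
Answer: roots = -3 (mult 2), -2 (mult 2)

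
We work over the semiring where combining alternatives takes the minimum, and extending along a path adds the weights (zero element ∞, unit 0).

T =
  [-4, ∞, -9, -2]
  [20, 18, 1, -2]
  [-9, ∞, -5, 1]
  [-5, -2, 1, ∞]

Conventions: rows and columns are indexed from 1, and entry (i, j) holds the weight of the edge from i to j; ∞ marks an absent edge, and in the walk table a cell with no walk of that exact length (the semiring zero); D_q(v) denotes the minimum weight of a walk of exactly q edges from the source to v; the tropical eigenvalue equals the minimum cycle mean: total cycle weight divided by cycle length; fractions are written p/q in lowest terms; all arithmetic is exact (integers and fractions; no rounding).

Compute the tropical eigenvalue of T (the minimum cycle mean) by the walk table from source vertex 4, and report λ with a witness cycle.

q=0: [∞, ∞, ∞, 0]
q=1: [-5, -2, 1, ∞]
q=2: [-9, 16, -14, -7]
q=3: [-23, -9, -19, -13]
q=4: [-28, -15, -32, -25]
Optimal cycle mean attained by: cycle 1->3->1, total (-9) + (-9), length 2.
Answer: λ = -9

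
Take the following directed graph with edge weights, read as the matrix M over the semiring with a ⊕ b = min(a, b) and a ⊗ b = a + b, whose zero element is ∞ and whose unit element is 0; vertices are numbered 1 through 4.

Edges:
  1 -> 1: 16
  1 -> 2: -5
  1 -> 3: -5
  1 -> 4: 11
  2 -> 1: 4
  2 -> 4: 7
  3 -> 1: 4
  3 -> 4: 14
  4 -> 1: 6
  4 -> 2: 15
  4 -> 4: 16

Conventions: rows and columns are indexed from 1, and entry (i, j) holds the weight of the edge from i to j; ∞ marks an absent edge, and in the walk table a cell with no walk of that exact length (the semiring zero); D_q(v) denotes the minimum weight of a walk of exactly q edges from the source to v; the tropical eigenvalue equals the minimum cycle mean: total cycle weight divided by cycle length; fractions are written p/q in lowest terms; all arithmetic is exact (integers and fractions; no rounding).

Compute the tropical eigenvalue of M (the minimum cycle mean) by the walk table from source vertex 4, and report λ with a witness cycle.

q=0: [∞, ∞, ∞, 0]
q=1: [6, 15, ∞, 16]
q=2: [19, 1, 1, 17]
q=3: [5, 14, 14, 8]
q=4: [14, 0, 0, 16]
Optimal cycle mean attained by: cycle 1->2->1, total (-5) + 4, length 2.
Answer: λ = -1/2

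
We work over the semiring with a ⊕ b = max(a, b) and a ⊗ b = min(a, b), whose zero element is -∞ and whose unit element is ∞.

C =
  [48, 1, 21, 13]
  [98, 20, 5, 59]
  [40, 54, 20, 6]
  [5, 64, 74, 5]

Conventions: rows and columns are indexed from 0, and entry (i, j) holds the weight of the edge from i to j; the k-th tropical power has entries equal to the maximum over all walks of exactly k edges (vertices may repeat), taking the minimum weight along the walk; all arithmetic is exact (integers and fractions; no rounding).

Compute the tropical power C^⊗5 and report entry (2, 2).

C^⊗2:
  [48, 21, 21, 13]
  [48, 59, 59, 20]
  [54, 20, 21, 54]
  [64, 54, 20, 59]
C^⊗3:
  [48, 21, 21, 21]
  [59, 54, 21, 59]
  [48, 54, 54, 20]
  [54, 59, 59, 54]
C^⊗4:
  [48, 21, 21, 21]
  [54, 59, 59, 54]
  [54, 54, 21, 54]
  [59, 54, 54, 59]
C^⊗5:
  [48, 21, 21, 21]
  [59, 54, 54, 59]
  [54, 54, 54, 54]
  [54, 59, 59, 54]
Key observation: the optimum is the walk 2->1->3->1->3->2, with weight 54 min 59 min 64 min 59 min 74 = 54.
Optimal value attained by: walk 2->1->3->1->3->2.
Answer: (C^⊗5)[2][2] = 54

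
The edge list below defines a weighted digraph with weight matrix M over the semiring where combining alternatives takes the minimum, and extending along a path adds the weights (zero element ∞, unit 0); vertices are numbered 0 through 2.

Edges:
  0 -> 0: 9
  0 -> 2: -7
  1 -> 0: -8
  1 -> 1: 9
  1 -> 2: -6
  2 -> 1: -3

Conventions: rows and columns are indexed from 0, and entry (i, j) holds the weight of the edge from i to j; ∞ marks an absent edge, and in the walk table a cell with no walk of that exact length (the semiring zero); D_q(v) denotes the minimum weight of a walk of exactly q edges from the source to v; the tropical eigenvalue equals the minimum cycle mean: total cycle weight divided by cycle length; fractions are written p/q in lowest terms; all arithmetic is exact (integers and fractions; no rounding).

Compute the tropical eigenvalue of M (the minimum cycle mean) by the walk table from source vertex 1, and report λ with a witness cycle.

q=0: [∞, 0, ∞]
q=1: [-8, 9, -6]
q=2: [1, -9, -15]
q=3: [-17, -18, -15]
Optimal cycle mean attained by: cycle 0->2->1->0, total (-7) + (-3) + (-8), length 3.
Answer: λ = -6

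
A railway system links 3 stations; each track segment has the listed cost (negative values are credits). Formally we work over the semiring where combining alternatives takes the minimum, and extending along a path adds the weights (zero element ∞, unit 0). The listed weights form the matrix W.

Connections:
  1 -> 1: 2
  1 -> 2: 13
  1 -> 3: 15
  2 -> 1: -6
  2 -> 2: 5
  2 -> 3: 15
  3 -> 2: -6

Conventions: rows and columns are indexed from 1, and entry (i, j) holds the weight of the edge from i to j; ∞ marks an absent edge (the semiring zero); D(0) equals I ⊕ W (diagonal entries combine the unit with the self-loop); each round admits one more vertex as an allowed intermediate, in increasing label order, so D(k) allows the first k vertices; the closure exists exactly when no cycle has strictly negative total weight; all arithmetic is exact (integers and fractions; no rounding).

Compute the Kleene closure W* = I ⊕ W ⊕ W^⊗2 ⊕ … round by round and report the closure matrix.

D(0):
  [0, 13, 15]
  [-6, 0, 15]
  [∞, -6, 0]
D(1):
  [0, 13, 15]
  [-6, 0, 9]
  [∞, -6, 0]
D(2):
  [0, 13, 15]
  [-6, 0, 9]
  [-12, -6, 0]
D(3):
  [0, 9, 15]
  [-6, 0, 9]
  [-12, -6, 0]
Answer: W* = [[0, 9, 15], [-6, 0, 9], [-12, -6, 0]]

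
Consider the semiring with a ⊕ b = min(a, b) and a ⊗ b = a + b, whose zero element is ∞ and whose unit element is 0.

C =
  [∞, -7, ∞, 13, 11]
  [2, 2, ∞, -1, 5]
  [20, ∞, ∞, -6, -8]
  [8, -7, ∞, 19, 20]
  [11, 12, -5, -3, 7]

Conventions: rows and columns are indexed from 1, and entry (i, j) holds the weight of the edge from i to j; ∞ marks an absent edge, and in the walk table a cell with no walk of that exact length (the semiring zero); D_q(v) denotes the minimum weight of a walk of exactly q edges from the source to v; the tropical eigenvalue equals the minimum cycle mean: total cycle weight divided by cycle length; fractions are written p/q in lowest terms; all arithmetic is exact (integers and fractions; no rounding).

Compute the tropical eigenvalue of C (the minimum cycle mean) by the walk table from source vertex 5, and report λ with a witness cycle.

q=0: [∞, ∞, ∞, ∞, 0]
q=1: [11, 12, -5, -3, 7]
q=2: [5, -10, 2, -11, -13]
q=3: [-8, -18, -18, -16, -6]
q=4: [-16, -23, -11, -24, -26]
q=5: [-21, -31, -31, -29, -19]
Optimal cycle mean attained by: cycle 3->5->3, total (-8) + (-5), length 2.
Answer: λ = -13/2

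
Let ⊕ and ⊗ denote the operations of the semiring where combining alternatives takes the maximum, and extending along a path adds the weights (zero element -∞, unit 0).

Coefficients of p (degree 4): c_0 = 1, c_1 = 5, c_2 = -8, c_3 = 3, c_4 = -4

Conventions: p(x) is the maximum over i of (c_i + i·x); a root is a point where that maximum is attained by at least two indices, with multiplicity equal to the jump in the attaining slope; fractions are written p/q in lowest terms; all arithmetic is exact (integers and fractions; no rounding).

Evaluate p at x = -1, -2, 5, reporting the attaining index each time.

p(-1) = max(1+0·(-1)=1, 5+1·(-1)=4, -8+2·(-1)=-10, 3+3·(-1)=0, -4+4·(-1)=-8) = 4 (attained by i=1)
p(-2) = max(1+0·(-2)=1, 5+1·(-2)=3, -8+2·(-2)=-12, 3+3·(-2)=-3, -4+4·(-2)=-12) = 3 (attained by i=1)
p(5) = max(1+0·5=1, 5+1·5=10, -8+2·5=2, 3+3·5=18, -4+4·5=16) = 18 (attained by i=3)
Answer: p(-1) = 4; p(-2) = 3; p(5) = 18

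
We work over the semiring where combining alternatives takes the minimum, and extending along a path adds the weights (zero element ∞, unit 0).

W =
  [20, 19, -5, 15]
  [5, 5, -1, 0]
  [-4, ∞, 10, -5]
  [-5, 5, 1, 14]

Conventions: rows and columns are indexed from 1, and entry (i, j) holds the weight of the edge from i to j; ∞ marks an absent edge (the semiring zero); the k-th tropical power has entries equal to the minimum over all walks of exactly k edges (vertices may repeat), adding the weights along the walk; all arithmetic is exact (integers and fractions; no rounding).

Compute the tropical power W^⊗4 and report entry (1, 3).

W^⊗2:
  [-9, 20, 5, -10]
  [-5, 5, 0, -6]
  [-10, 0, -9, 5]
  [-3, 10, -10, -4]
W^⊗3:
  [-15, -5, -14, 0]
  [-11, -1, -10, -5]
  [-13, 5, -15, -14]
  [-14, 1, -8, -15]
W^⊗4:
  [-18, 0, -20, -19]
  [-14, 0, -16, -15]
  [-19, -9, -18, -20]
  [-20, -10, -19, -13]
Key observation: the optimum is the walk 1->3->4->1->3, with weight (-5) + (-5) + (-5) + (-5) = -20.
Optimal value attained by: walk 1->3->4->1->3.
Answer: (W^⊗4)[1][3] = -20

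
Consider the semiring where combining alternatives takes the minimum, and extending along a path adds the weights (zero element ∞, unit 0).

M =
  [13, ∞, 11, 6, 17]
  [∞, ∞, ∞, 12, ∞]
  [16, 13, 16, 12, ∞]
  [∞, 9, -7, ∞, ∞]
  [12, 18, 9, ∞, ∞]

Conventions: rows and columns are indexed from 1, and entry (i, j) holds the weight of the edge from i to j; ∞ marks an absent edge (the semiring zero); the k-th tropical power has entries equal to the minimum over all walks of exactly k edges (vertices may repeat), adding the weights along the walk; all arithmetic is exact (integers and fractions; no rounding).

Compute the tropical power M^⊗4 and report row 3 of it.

M^⊗2:
  [26, 15, -1, 19, 30]
  [∞, 21, 5, ∞, ∞]
  [29, 21, 5, 22, 33]
  [9, 6, 9, 5, ∞]
  [25, 22, 23, 18, 29]
M^⊗3:
  [15, 12, 12, 11, 43]
  [21, 18, 21, 17, ∞]
  [21, 18, 15, 17, 46]
  [22, 14, -2, 15, 26]
  [38, 27, 11, 31, 42]
M^⊗4:
  [28, 20, 4, 21, 32]
  [34, 26, 10, 27, 38]
  [31, 26, 10, 27, 38]
  [14, 11, 8, 10, 39]
  [27, 24, 24, 23, 55]
Answer: row 3 of M^⊗4 = [31, 26, 10, 27, 38]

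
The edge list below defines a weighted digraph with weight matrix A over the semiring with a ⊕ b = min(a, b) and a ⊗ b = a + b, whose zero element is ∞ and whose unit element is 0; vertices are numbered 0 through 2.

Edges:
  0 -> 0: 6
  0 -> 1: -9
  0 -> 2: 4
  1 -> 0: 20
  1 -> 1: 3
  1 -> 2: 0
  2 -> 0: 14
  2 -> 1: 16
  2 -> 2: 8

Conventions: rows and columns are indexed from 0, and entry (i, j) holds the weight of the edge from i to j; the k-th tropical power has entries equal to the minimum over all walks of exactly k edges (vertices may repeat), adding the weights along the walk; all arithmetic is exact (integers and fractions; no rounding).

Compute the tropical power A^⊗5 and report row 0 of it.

A^⊗2:
  [11, -6, -9]
  [14, 6, 3]
  [20, 5, 16]
A^⊗3:
  [5, -3, -6]
  [17, 5, 6]
  [25, 8, 5]
A^⊗4:
  [8, -4, -3]
  [20, 8, 5]
  [19, 11, 8]
A^⊗5:
  [11, -1, -4]
  [19, 11, 8]
  [22, 10, 11]
Answer: row 0 of A^⊗5 = [11, -1, -4]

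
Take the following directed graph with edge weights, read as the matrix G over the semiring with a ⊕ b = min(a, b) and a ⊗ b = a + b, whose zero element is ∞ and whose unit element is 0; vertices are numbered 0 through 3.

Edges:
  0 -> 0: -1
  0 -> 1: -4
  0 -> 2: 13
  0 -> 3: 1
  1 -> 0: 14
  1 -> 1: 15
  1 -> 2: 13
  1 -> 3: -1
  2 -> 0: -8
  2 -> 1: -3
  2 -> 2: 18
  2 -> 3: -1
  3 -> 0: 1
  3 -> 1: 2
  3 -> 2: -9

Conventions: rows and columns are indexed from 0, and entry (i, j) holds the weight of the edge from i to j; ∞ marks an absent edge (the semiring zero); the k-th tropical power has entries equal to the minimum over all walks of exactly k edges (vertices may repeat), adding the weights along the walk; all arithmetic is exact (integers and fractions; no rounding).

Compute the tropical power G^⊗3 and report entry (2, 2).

G^⊗2:
  [-2, -5, -8, -5]
  [0, 1, -10, 12]
  [-9, -12, -10, -7]
  [-17, -12, 9, -10]
G^⊗3:
  [-16, -11, -14, -9]
  [-18, -13, 3, -11]
  [-18, -13, -16, -13]
  [-18, -21, -19, -16]
Key observation: the optimum is the walk 2->0->3->2, with weight (-8) + 1 + (-9) = -16.
Optimal value attained by: walk 2->0->3->2.
Answer: (G^⊗3)[2][2] = -16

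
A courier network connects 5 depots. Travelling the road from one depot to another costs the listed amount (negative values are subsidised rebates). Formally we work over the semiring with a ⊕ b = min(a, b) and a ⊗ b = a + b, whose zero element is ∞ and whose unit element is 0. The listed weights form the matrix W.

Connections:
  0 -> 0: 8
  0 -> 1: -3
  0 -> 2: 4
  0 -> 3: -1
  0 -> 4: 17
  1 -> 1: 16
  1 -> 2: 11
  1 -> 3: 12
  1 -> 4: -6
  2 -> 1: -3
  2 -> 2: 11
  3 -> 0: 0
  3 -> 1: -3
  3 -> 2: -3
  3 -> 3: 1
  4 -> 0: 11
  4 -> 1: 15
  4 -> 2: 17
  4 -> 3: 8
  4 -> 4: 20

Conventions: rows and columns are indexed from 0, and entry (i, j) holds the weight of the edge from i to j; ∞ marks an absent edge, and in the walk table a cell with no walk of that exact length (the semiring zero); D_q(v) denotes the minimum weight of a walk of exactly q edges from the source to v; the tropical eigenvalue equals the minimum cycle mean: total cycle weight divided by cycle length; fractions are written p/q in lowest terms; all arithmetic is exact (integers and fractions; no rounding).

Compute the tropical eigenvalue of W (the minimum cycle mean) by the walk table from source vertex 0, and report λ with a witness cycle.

q=0: [0, ∞, ∞, ∞, ∞]
q=1: [8, -3, 4, -1, 17]
q=2: [-1, -4, -4, 0, -9]
q=3: [0, -7, -3, -2, -10]
q=4: [-2, -6, -5, -2, -13]
q=5: [-2, -8, -5, -5, -12]
Optimal cycle mean attained by: cycle 1->4->3->2->1, total (-6) + 8 + (-3) + (-3), length 4.
Answer: λ = -1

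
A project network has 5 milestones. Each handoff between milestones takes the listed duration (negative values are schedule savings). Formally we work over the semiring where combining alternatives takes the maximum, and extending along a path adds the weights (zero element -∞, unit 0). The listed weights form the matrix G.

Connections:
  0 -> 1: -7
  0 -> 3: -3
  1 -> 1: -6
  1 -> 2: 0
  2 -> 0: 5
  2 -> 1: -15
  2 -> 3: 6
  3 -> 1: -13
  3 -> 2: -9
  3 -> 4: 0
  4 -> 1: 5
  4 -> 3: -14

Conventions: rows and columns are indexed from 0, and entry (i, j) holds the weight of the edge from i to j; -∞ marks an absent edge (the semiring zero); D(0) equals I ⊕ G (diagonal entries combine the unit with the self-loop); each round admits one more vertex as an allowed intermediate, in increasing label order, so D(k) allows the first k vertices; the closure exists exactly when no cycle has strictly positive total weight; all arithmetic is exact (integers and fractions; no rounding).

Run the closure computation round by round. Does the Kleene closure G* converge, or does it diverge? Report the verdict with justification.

D(0):
  [0, -7, -∞, -3, -∞]
  [-∞, 0, 0, -∞, -∞]
  [5, -15, 0, 6, -∞]
  [-∞, -13, -9, 0, 0]
  [-∞, 5, -∞, -14, 0]
D(1):
  [0, -7, -∞, -3, -∞]
  [-∞, 0, 0, -∞, -∞]
  [5, -2, 0, 6, -∞]
  [-∞, -13, -9, 0, 0]
  [-∞, 5, -∞, -14, 0]
D(2):
  [0, -7, -7, -3, -∞]
  [-∞, 0, 0, -∞, -∞]
  [5, -2, 0, 6, -∞]
  [-∞, -13, -9, 0, 0]
  [-∞, 5, 5, -14, 0]
D(3):
  [0, -7, -7, -1, -∞]
  [5, 0, 0, 6, -∞]
  [5, -2, 0, 6, -∞]
  [-4, -11, -9, 0, 0]
  [10, 5, 5, 11, 0]
Detection: at round 4, diagonal entry (4, 4) turns strictly positive.
Key observation: the cycle 4->1->2->0->3->4 has total weight 5 + 0 + 5 + (-3) + 0, which is strictly positive.
Answer: DIVERGES — positive cycle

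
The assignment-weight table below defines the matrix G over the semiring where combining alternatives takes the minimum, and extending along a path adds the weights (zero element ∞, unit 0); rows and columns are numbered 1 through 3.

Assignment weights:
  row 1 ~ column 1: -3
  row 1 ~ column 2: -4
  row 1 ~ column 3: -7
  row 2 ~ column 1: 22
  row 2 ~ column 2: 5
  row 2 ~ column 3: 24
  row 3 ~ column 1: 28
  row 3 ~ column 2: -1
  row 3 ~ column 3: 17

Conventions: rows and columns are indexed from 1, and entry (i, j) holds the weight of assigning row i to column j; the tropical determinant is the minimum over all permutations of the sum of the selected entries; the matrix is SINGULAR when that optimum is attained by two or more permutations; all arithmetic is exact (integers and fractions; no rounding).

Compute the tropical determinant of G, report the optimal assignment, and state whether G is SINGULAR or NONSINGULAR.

σ = (1, 2, 3): (-3) + 5 + 17 = 19
σ = (1, 3, 2): (-3) + 24 + (-1) = 20
σ = (2, 1, 3): (-4) + 22 + 17 = 35
σ = (2, 3, 1): (-4) + 24 + 28 = 48
σ = (3, 1, 2): (-7) + 22 + (-1) = 14
σ = (3, 2, 1): (-7) + 5 + 28 = 26
Optimal value attained by: σ = (3, 1, 2).
Answer: det⊕(G) = 14; verdict: NONSINGULAR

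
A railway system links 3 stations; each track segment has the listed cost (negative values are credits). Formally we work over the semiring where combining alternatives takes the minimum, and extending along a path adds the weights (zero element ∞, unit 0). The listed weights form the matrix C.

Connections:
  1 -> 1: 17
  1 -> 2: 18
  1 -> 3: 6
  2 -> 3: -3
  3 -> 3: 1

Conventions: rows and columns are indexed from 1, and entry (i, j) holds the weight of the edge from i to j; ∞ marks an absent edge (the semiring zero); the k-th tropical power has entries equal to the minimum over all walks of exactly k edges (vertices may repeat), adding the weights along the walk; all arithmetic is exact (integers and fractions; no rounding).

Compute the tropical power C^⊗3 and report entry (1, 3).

C^⊗2:
  [34, 35, 7]
  [∞, ∞, -2]
  [∞, ∞, 2]
C^⊗3:
  [51, 52, 8]
  [∞, ∞, -1]
  [∞, ∞, 3]
Key observation: the optimum is the walk 1->3->3->3, with weight 6 + 1 + 1 = 8.
Optimal value attained by: walk 1->3->3->3.
Answer: (C^⊗3)[1][3] = 8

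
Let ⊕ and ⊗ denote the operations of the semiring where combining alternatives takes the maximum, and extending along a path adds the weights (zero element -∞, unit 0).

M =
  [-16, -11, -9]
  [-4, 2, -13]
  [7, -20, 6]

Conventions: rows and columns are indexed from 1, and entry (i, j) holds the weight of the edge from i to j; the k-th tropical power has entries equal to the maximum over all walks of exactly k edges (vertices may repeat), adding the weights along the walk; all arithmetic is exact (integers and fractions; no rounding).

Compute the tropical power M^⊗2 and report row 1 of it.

M^⊗2:
  [-2, -9, -3]
  [-2, 4, -7]
  [13, -4, 12]
Answer: row 1 of M^⊗2 = [-2, -9, -3]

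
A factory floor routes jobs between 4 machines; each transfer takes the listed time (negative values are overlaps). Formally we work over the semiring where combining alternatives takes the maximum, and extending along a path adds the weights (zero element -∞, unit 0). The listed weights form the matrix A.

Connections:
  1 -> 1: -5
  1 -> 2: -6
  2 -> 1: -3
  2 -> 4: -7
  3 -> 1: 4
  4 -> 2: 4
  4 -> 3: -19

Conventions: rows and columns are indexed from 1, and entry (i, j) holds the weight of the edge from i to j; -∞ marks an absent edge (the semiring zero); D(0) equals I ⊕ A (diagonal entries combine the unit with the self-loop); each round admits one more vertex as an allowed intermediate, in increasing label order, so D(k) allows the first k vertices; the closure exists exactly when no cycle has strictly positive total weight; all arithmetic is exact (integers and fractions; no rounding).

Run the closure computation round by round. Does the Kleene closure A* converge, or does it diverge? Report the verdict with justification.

D(0):
  [0, -6, -∞, -∞]
  [-3, 0, -∞, -7]
  [4, -∞, 0, -∞]
  [-∞, 4, -19, 0]
D(1):
  [0, -6, -∞, -∞]
  [-3, 0, -∞, -7]
  [4, -2, 0, -∞]
  [-∞, 4, -19, 0]
D(2):
  [0, -6, -∞, -13]
  [-3, 0, -∞, -7]
  [4, -2, 0, -9]
  [1, 4, -19, 0]
D(3):
  [0, -6, -∞, -13]
  [-3, 0, -∞, -7]
  [4, -2, 0, -9]
  [1, 4, -19, 0]
D(4):
  [0, -6, -32, -13]
  [-3, 0, -26, -7]
  [4, -2, 0, -9]
  [1, 4, -19, 0]
Key observation: every diagonal entry stays at the unit through all rounds, so no improving cycle exists.
Answer: CONVERGES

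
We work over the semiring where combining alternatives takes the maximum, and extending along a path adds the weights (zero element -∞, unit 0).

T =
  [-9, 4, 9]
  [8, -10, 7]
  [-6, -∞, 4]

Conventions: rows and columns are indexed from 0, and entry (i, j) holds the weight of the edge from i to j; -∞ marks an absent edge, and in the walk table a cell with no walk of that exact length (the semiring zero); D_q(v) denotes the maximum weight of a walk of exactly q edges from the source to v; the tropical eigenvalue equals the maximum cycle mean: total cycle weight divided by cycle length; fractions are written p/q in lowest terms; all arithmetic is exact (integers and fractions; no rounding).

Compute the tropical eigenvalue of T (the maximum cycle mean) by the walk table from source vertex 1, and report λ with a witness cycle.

q=0: [-∞, 0, -∞]
q=1: [8, -10, 7]
q=2: [1, 12, 17]
q=3: [20, 5, 21]
Optimal cycle mean attained by: cycle 0->1->0, total 4 + 8, length 2.
Answer: λ = 6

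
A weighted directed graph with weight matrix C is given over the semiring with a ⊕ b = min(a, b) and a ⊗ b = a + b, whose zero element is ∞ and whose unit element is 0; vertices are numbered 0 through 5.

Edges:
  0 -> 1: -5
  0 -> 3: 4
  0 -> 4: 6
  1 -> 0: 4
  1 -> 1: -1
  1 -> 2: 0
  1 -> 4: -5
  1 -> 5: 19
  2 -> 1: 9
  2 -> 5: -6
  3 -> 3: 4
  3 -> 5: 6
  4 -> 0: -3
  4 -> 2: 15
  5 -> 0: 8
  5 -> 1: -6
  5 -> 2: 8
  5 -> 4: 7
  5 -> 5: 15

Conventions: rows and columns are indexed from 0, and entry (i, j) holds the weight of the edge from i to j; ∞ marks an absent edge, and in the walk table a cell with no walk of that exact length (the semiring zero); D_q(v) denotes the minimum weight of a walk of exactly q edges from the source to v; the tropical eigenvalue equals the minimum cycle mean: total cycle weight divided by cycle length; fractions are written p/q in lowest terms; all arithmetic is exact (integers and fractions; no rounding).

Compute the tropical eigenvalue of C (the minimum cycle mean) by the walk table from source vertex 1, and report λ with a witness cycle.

q=0: [∞, 0, ∞, ∞, ∞, ∞]
q=1: [4, -1, 0, ∞, -5, 19]
q=2: [-8, -2, -1, 8, -6, -6]
q=3: [-9, -13, -2, -4, -7, -7]
q=4: [-10, -14, -13, -5, -18, -8]
q=5: [-21, -15, -14, -6, -19, -19]
q=6: [-22, -26, -15, -17, -20, -20]
Optimal cycle mean attained by: cycle 0->1->4->0, total (-5) + (-5) + (-3), length 3.
Answer: λ = -13/3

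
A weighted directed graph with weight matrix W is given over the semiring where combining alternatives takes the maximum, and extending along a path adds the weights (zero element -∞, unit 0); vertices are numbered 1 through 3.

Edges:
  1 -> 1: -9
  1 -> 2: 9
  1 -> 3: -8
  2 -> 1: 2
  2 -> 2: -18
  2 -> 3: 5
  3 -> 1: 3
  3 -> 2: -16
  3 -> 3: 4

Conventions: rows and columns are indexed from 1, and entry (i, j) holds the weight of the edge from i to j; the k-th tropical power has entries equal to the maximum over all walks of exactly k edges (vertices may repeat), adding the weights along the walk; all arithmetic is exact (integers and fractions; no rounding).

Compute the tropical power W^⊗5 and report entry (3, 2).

W^⊗2:
  [11, 0, 14]
  [8, 11, 9]
  [7, 12, 8]
W^⊗3:
  [17, 20, 18]
  [13, 17, 16]
  [14, 16, 17]
W^⊗4:
  [22, 26, 25]
  [19, 22, 22]
  [20, 23, 21]
W^⊗5:
  [28, 31, 31]
  [25, 28, 27]
  [25, 29, 28]
Key observation: the optimum is the walk 3->1->2->3->1->2, with weight 3 + 9 + 5 + 3 + 9 = 29.
Optimal value attained by: walk 3->1->2->3->1->2.
Answer: (W^⊗5)[3][2] = 29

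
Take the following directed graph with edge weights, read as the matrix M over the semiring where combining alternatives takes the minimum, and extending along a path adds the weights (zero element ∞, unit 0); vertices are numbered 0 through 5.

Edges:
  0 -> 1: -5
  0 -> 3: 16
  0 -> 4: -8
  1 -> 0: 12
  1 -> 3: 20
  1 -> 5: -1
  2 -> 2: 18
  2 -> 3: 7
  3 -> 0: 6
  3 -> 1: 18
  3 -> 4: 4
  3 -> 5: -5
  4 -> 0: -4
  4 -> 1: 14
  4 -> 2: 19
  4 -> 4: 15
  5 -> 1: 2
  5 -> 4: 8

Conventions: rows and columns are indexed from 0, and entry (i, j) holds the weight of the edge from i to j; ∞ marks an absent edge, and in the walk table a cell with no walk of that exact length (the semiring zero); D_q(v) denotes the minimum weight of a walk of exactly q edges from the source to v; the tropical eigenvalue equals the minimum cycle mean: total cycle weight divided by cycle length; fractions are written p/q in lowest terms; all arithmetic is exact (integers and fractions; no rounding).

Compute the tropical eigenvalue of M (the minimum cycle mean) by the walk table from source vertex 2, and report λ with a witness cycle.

q=0: [∞, ∞, 0, ∞, ∞, ∞]
q=1: [∞, ∞, 18, 7, ∞, ∞]
q=2: [13, 25, 36, 25, 11, 2]
q=3: [7, 4, 30, 29, 5, 20]
q=4: [1, 2, 24, 23, -1, 3]
q=5: [-5, -4, 18, 17, -7, 1]
q=6: [-11, -10, 12, 11, -13, -5]
Optimal cycle mean attained by: cycle 0->4->0, total (-8) + (-4), length 2.
Answer: λ = -6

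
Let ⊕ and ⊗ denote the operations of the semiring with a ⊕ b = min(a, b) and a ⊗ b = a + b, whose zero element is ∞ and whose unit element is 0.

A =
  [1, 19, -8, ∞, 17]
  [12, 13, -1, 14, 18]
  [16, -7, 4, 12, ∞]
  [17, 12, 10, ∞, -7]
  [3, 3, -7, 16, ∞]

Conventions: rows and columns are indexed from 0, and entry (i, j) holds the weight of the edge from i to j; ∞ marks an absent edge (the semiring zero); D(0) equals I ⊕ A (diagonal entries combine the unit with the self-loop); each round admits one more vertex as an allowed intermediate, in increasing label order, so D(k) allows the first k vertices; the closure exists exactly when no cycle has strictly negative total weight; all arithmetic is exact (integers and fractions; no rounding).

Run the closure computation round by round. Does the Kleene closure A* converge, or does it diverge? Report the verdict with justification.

D(0):
  [0, 19, -8, ∞, 17]
  [12, 0, -1, 14, 18]
  [16, -7, 0, 12, ∞]
  [17, 12, 10, 0, -7]
  [3, 3, -7, 16, 0]
D(1):
  [0, 19, -8, ∞, 17]
  [12, 0, -1, 14, 18]
  [16, -7, 0, 12, 33]
  [17, 12, 9, 0, -7]
  [3, 3, -7, 16, 0]
Detection: at round 2, diagonal entry (2, 2) turns strictly negative.
Key observation: the cycle 2->1->0->2 has total weight (-7) + 12 + (-8), which is strictly negative.
Answer: DIVERGES — negative cycle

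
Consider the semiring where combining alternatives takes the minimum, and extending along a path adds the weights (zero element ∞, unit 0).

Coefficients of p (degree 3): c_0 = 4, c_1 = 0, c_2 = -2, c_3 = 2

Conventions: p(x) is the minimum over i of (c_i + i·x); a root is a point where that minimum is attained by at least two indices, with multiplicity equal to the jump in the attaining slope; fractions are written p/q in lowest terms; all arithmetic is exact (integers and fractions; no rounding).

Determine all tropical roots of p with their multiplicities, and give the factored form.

hull edge (i=0, c=4) to (i=1, c=0): slope -4, span 1
hull edge (i=1, c=0) to (i=2, c=-2): slope -2, span 1
hull edge (i=2, c=-2) to (i=3, c=2): slope 4, span 1
Factored form: p(x) = 2 ⊗ (x ⊕ (-4)) ⊗ (x ⊕ 2) ⊗ (x ⊕ 4)
Answer: roots = -4 (mult 1), 2 (mult 1), 4 (mult 1)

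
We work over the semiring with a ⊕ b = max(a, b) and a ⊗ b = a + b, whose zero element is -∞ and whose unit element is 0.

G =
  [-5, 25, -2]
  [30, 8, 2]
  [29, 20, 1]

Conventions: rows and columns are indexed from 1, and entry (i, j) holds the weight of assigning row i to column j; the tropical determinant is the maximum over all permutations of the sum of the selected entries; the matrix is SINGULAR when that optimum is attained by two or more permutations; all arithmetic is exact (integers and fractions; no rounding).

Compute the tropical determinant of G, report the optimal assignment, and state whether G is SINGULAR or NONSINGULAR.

σ = (1, 2, 3): (-5) + 8 + 1 = 4
σ = (1, 3, 2): (-5) + 2 + 20 = 17
σ = (2, 1, 3): 25 + 30 + 1 = 56
σ = (2, 3, 1): 25 + 2 + 29 = 56
σ = (3, 1, 2): (-2) + 30 + 20 = 48
σ = (3, 2, 1): (-2) + 8 + 29 = 35
Optimal value attained by: σ = (2, 1, 3).
Answer: det⊕(G) = 56; verdict: SINGULAR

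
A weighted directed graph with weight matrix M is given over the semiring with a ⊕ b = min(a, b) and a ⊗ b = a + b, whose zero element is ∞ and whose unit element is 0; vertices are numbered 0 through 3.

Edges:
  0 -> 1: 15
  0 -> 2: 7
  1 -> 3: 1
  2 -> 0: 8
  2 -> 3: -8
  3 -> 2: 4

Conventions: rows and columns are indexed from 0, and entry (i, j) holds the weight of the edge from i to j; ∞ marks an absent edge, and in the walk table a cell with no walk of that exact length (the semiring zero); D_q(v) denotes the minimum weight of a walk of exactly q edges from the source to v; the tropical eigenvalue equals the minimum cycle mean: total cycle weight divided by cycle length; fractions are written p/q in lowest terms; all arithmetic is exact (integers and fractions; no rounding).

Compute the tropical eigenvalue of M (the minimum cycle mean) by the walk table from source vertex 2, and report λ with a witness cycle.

q=0: [∞, ∞, 0, ∞]
q=1: [8, ∞, ∞, -8]
q=2: [∞, 23, -4, ∞]
q=3: [4, ∞, ∞, -12]
q=4: [∞, 19, -8, ∞]
Optimal cycle mean attained by: cycle 2->3->2, total (-8) + 4, length 2.
Answer: λ = -2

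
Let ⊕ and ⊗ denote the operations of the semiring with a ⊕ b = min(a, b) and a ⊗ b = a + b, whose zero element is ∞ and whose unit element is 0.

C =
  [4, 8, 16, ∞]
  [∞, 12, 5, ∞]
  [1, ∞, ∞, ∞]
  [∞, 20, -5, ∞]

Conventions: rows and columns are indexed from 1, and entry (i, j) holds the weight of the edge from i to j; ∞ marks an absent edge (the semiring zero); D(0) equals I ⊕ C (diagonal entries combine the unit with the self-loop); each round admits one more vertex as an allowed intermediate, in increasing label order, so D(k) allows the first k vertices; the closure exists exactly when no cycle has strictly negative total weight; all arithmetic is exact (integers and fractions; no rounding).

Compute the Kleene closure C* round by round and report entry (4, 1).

D(0):
  [0, 8, 16, ∞]
  [∞, 0, 5, ∞]
  [1, ∞, 0, ∞]
  [∞, 20, -5, 0]
D(1):
  [0, 8, 16, ∞]
  [∞, 0, 5, ∞]
  [1, 9, 0, ∞]
  [∞, 20, -5, 0]
D(2):
  [0, 8, 13, ∞]
  [∞, 0, 5, ∞]
  [1, 9, 0, ∞]
  [∞, 20, -5, 0]
D(3):
  [0, 8, 13, ∞]
  [6, 0, 5, ∞]
  [1, 9, 0, ∞]
  [-4, 4, -5, 0]
D(4):
  [0, 8, 13, ∞]
  [6, 0, 5, ∞]
  [1, 9, 0, ∞]
  [-4, 4, -5, 0]
Answer: C*[4][1] = -4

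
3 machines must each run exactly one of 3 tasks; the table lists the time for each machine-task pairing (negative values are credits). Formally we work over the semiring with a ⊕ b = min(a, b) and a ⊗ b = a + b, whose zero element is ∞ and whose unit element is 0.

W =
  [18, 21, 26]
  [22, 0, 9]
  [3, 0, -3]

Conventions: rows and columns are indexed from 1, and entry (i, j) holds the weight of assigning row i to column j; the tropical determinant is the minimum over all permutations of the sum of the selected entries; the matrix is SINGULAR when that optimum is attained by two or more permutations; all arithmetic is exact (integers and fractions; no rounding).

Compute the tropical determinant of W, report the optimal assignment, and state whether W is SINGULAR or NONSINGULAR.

σ = (1, 2, 3): 18 + 0 + (-3) = 15
σ = (1, 3, 2): 18 + 9 + 0 = 27
σ = (2, 1, 3): 21 + 22 + (-3) = 40
σ = (2, 3, 1): 21 + 9 + 3 = 33
σ = (3, 1, 2): 26 + 22 + 0 = 48
σ = (3, 2, 1): 26 + 0 + 3 = 29
Optimal value attained by: σ = (1, 2, 3).
Answer: det⊕(W) = 15; verdict: NONSINGULAR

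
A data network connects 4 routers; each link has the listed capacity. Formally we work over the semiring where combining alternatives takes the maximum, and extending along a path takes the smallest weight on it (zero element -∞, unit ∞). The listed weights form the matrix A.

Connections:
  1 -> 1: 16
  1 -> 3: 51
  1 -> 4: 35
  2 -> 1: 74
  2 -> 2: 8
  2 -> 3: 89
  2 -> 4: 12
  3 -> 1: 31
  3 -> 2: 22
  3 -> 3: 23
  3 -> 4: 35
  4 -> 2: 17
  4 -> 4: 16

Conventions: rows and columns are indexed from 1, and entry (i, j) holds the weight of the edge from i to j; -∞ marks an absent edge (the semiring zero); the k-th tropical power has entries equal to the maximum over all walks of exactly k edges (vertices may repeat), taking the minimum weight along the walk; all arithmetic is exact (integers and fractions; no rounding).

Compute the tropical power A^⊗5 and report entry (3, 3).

A^⊗2:
  [31, 22, 23, 35]
  [31, 22, 51, 35]
  [23, 22, 31, 31]
  [17, 16, 17, 16]
A^⊗3:
  [23, 22, 31, 31]
  [31, 22, 31, 35]
  [31, 22, 23, 31]
  [17, 17, 17, 17]
A^⊗4:
  [31, 22, 23, 31]
  [31, 22, 31, 31]
  [23, 22, 31, 31]
  [17, 17, 17, 17]
A^⊗5:
  [23, 22, 31, 31]
  [31, 22, 31, 31]
  [31, 22, 23, 31]
  [17, 17, 17, 17]
Key observation: the optimum is the walk 3->1->3->1->3->3, with weight 31 min 51 min 31 min 51 min 23 = 23.
Optimal value attained by: walk 3->1->3->1->3->3.
Answer: (A^⊗5)[3][3] = 23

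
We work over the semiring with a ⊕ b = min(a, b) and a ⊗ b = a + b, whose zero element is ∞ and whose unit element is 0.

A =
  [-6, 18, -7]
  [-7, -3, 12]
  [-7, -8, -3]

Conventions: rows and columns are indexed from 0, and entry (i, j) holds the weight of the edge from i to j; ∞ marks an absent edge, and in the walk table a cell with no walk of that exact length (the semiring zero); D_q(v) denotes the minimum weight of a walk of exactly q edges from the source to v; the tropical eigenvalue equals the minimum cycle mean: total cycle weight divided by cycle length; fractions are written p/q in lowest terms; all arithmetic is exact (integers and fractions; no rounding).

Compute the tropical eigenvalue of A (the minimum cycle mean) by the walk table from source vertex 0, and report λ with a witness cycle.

q=0: [0, ∞, ∞]
q=1: [-6, 18, -7]
q=2: [-14, -15, -13]
q=3: [-22, -21, -21]
Optimal cycle mean attained by: cycle 0->2->1->0, total (-7) + (-8) + (-7), length 3.
Answer: λ = -22/3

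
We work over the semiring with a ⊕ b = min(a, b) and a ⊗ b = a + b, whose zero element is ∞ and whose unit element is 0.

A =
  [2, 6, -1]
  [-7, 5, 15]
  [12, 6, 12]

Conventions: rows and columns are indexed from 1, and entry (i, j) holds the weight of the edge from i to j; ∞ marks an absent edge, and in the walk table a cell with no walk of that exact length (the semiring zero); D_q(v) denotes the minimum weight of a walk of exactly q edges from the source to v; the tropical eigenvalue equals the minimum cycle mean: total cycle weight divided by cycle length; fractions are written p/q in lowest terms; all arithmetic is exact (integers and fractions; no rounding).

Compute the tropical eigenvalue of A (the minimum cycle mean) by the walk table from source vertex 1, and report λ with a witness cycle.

q=0: [0, ∞, ∞]
q=1: [2, 6, -1]
q=2: [-1, 5, 1]
q=3: [-2, 5, -2]
Optimal cycle mean attained by: cycle 1->3->2->1, total (-1) + 6 + (-7), length 3.
Answer: λ = -2/3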